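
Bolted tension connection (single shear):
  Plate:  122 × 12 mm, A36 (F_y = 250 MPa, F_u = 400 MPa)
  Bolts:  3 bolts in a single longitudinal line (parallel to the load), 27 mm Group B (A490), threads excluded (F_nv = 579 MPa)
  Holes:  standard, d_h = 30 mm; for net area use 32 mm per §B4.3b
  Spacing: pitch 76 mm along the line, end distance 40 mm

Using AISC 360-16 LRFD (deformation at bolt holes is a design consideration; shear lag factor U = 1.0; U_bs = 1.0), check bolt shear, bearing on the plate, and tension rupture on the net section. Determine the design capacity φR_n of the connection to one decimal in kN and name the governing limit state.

324.0 kN (net-section rupture governs)

Bolt shear: A_b = π(27)²/4 = 572.56 mm². φR_n = 0.75 × 579 × 572.56 × 3 × 1 = 745.9 kN.
Bearing (12 mm plate, F_u = 400 MPa): end bolts L_c = 40 − 30/2 = 25, R_n = min(1.2×25×12×400, 2.4×27×12×400) = 144 kN/bolt; interior L_c = 76 − 30 = 46, R_n = 264.96 kN/bolt. φR_n = 0.75 × (1×144 + 2×264.96) = 505.4 kN.
Tension rupture (net): A_n = (122 − 1×32)×12 = 1080 mm² (U = 1.0, A_e = A_n). φR_n = 0.75 × 400 × 1080 = 324.0 kN.
Governing: min(745.9, 505.4, 324.0) = 324.0 kN → net-section rupture.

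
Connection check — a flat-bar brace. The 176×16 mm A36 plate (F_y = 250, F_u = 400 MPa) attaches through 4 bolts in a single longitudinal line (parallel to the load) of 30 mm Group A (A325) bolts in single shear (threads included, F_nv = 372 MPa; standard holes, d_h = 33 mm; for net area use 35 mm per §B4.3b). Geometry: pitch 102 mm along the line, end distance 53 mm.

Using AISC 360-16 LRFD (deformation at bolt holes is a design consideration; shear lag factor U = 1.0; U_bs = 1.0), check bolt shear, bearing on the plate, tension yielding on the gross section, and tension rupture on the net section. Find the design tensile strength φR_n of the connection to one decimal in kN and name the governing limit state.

Bolt shear: A_b = π(30)²/4 = 706.86 mm². φR_n = 0.75 × 372 × 706.86 × 4 × 1 = 788.9 kN.
Bearing (16 mm plate, F_u = 400 MPa): end bolts L_c = 53 − 33/2 = 36.5, R_n = min(1.2×36.5×16×400, 2.4×30×16×400) = 280.32 kN/bolt; interior L_c = 102 − 33 = 69, R_n = 460.8 kN/bolt. φR_n = 0.75 × (1×280.32 + 3×460.8) = 1247.0 kN.
Tension yield (gross): A_g = 176×16 = 2816 mm². φR_n = 0.90 × 250 × 2816 = 633.6 kN.
Tension rupture (net): A_n = (176 − 1×35)×16 = 2256 mm² (U = 1.0, A_e = A_n). φR_n = 0.75 × 400 × 2256 = 676.8 kN.
Governing: min(788.9, 1247.0, 633.6, 676.8) = 633.6 kN → gross-section yield.

633.6 kN (gross-section yield governs)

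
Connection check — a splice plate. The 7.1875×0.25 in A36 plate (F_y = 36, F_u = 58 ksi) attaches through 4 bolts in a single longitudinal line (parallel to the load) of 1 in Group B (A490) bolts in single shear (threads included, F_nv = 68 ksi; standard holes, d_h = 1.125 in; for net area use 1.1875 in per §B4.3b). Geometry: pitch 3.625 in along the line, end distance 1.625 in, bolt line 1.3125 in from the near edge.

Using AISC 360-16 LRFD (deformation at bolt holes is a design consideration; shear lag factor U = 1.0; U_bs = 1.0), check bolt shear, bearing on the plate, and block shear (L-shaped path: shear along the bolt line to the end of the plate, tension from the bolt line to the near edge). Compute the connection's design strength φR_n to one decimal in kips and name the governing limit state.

Bolt shear: A_b = π(1)²/4 = 0.7854 in². φR_n = 0.75 × 68 × 0.7854 × 4 × 1 = 160.2 kips.
Bearing (0.25 in plate, F_u = 58 ksi): end bolts L_c = 1.625 − 1.125/2 = 1.0625, R_n = min(1.2×1.0625×0.25×58, 2.4×1×0.25×58) = 18.488 kips/bolt; interior L_c = 3.625 − 1.125 = 2.5, R_n = 34.8 kips/bolt. φR_n = 0.75 × (1×18.488 + 3×34.8) = 92.2 kips.
Block shear: shear path 1×[1.625+3×3.625] = 1×12.5 in, A_gv = 3.125, A_nv = 1×(12.5 − 3.5×1.1875)×0.25 = 2.0859 in²; tension to near edge: (1.3125 − 0.5×1.1875)×0.25 = 0.17969 in². R_n = min(0.6×58×2.0859, 0.6×36×3.125) + 1.0×58×0.17969 = min(72.589, 67.5) + 10.422 = 77.922 kips. φR_n = 0.75 × 77.922 = 58.4 kips.
Governing: min(160.2, 92.2, 58.4) = 58.4 kips → block shear.

58.4 kips (block shear governs)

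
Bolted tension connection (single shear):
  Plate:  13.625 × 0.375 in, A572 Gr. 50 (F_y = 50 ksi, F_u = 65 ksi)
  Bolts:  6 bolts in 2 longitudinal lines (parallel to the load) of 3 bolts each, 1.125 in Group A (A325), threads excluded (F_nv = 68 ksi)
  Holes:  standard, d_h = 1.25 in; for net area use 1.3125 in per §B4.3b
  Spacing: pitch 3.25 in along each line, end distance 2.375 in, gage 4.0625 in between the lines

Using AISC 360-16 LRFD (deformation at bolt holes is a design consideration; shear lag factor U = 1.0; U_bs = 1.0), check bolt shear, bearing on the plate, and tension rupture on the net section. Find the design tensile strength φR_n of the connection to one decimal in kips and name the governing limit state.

Bolt shear: A_b = π(1.125)²/4 = 0.99402 in². φR_n = 0.75 × 68 × 0.99402 × 6 × 1 = 304.2 kips.
Bearing (0.375 in plate, F_u = 65 ksi): end bolts L_c = 2.375 − 1.25/2 = 1.75, R_n = min(1.2×1.75×0.375×65, 2.4×1.125×0.375×65) = 51.188 kips/bolt; interior L_c = 3.25 − 1.25 = 2, R_n = 58.5 kips/bolt. φR_n = 0.75 × (2×51.188 + 4×58.5) = 252.3 kips.
Tension rupture (net): A_n = (13.625 − 2×1.3125)×0.375 = 4.125 in² (U = 1.0, A_e = A_n). φR_n = 0.75 × 65 × 4.125 = 201.1 kips.
Governing: min(304.2, 252.3, 201.1) = 201.1 kips → net-section rupture.

201.1 kips (net-section rupture governs)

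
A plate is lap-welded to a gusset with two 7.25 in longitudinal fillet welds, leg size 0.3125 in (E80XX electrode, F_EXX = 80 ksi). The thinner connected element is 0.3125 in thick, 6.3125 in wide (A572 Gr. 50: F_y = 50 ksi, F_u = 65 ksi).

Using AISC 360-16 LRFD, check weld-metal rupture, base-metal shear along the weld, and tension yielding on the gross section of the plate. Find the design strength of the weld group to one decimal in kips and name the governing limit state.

Weld metal: throat = 0.707×0.3125 = 0.22094 in, L = 2×7.25 = 14.5 in. φR_n = 0.75 × 0.6 × 80 × 0.22094 × 14.5 = 115.3 kips.
Base metal shear (0.3125 in plate): yield φR_n = 1.0×0.6×50×0.3125×14.5 = 135.9 kips; rupture φR_n = 0.75×0.6×65×0.3125×14.5 = 132.5 kips; take 132.5 kips (rupture).
Tension yield (gross): A_g = 6.3125×0.3125 = 1.9727 in². φR_n = 0.90 × 50 × 1.9727 = 88.8 kips.
Governing: min(115.3, 132.5, 88.8) = 88.8 kips → gross-section yield.

88.8 kips (gross-section yield governs)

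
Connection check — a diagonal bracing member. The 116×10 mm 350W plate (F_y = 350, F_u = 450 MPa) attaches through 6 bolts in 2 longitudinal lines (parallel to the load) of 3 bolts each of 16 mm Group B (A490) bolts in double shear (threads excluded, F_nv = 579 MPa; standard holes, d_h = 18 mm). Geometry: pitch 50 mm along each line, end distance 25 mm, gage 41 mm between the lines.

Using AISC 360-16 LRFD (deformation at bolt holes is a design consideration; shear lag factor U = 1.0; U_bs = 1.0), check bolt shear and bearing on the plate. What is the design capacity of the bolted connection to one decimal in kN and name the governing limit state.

648.0 kN (bearing governs)

Bolt shear: A_b = π(16)²/4 = 201.06 mm². φR_n = 0.75 × 579 × 201.06 × 6 × 2 = 1047.7 kN.
Bearing (10 mm plate, F_u = 450 MPa): end bolts L_c = 25 − 18/2 = 16, R_n = min(1.2×16×10×450, 2.4×16×10×450) = 86.4 kN/bolt; interior L_c = 50 − 18 = 32, R_n = 172.8 kN/bolt. φR_n = 0.75 × (2×86.4 + 4×172.8) = 648.0 kN.
Governing: min(1047.7, 648.0) = 648.0 kN → bearing.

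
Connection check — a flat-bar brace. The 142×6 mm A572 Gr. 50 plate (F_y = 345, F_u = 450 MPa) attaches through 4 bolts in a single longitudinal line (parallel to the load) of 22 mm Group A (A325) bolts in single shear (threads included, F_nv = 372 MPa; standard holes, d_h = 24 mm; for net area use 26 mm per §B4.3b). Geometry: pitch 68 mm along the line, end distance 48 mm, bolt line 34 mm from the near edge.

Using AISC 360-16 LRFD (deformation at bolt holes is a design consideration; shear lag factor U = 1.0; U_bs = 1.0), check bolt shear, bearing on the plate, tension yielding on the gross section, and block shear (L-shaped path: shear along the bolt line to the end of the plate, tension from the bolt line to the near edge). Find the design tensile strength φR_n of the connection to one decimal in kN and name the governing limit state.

238.1 kN (block shear governs)

Bolt shear: A_b = π(22)²/4 = 380.13 mm². φR_n = 0.75 × 372 × 380.13 × 4 × 1 = 424.2 kN.
Bearing (6 mm plate, F_u = 450 MPa): end bolts L_c = 48 − 24/2 = 36, R_n = min(1.2×36×6×450, 2.4×22×6×450) = 116.64 kN/bolt; interior L_c = 68 − 24 = 44, R_n = 142.56 kN/bolt. φR_n = 0.75 × (1×116.64 + 3×142.56) = 408.2 kN.
Tension yield (gross): A_g = 142×6 = 852 mm². φR_n = 0.90 × 345 × 852 = 264.5 kN.
Block shear: shear path 1×[48+3×68] = 1×252 mm, A_gv = 1512, A_nv = 1×(252 − 3.5×26)×6 = 966 mm²; tension to near edge: (34 − 0.5×26)×6 = 126 mm². R_n = min(0.6×450×966, 0.6×345×1512) + 1.0×450×126 = min(260.82, 312.98) + 56.7 = 317.52 kN. φR_n = 0.75 × 317.52 = 238.1 kN.
Governing: min(424.2, 408.2, 264.5, 238.1) = 238.1 kN → block shear.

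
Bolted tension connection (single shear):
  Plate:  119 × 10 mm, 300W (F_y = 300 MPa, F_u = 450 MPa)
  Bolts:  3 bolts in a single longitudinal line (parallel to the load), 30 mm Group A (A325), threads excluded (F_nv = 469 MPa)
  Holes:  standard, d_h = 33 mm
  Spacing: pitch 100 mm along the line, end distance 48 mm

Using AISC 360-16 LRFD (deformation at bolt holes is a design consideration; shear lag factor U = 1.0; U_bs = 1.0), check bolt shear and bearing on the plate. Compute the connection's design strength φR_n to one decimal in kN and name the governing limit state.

Bolt shear: A_b = π(30)²/4 = 706.86 mm². φR_n = 0.75 × 469 × 706.86 × 3 × 1 = 745.9 kN.
Bearing (10 mm plate, F_u = 450 MPa): end bolts L_c = 48 − 33/2 = 31.5, R_n = min(1.2×31.5×10×450, 2.4×30×10×450) = 170.1 kN/bolt; interior L_c = 100 − 33 = 67, R_n = 324 kN/bolt. φR_n = 0.75 × (1×170.1 + 2×324) = 613.6 kN.
Governing: min(745.9, 613.6) = 613.6 kN → bearing.

613.6 kN (bearing governs)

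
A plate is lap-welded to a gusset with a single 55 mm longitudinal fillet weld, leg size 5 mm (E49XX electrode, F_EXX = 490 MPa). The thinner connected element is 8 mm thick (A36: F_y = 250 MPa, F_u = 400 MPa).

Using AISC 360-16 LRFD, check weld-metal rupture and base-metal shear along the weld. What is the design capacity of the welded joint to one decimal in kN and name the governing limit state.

Weld metal: throat = 0.707×5 = 3.535 mm, L = 55 mm. φR_n = 0.75 × 0.6 × 490 × 3.535 × 55 = 42.9 kN.
Base metal shear (8 mm plate): yield φR_n = 1.0×0.6×250×8×55 = 66.0 kN; rupture φR_n = 0.75×0.6×400×8×55 = 79.2 kN; take 66.0 kN (yield).
Governing: min(42.9, 66.0) = 42.9 kN → weld metal.

42.9 kN (weld metal governs)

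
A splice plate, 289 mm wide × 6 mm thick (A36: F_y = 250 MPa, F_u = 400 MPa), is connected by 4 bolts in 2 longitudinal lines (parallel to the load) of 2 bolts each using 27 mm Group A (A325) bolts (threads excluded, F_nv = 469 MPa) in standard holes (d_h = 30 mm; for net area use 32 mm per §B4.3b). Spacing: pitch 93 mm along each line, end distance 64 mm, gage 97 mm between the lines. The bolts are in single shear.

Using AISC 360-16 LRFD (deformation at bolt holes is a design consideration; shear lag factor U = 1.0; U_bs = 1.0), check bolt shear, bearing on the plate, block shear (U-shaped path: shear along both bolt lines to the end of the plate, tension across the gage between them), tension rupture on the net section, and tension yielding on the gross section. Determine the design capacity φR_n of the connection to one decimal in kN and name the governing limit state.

329.0 kN (block shear governs)

Bolt shear: A_b = π(27)²/4 = 572.56 mm². φR_n = 0.75 × 469 × 572.56 × 4 × 1 = 805.6 kN.
Bearing (6 mm plate, F_u = 400 MPa): end bolts L_c = 64 − 30/2 = 49, R_n = min(1.2×49×6×400, 2.4×27×6×400) = 141.12 kN/bolt; interior L_c = 93 − 30 = 63, R_n = 155.52 kN/bolt. φR_n = 0.75 × (2×141.12 + 2×155.52) = 445.0 kN.
Block shear: shear path 2×[64+1×93] = 2×157 mm, A_gv = 1884, A_nv = 2×(157 − 1.5×32)×6 = 1308 mm²; tension across gage: (97 − 1×32)×6 = 390 mm². R_n = min(0.6×400×1308, 0.6×250×1884) + 1.0×400×390 = min(313.92, 282.6) + 156 = 438.6 kN. φR_n = 0.75 × 438.6 = 329.0 kN.
Tension rupture (net): A_n = (289 − 2×32)×6 = 1350 mm² (U = 1.0, A_e = A_n). φR_n = 0.75 × 400 × 1350 = 405.0 kN.
Tension yield (gross): A_g = 289×6 = 1734 mm². φR_n = 0.90 × 250 × 1734 = 390.2 kN.
Governing: min(805.6, 445.0, 329.0, 405.0, 390.2) = 329.0 kN → block shear.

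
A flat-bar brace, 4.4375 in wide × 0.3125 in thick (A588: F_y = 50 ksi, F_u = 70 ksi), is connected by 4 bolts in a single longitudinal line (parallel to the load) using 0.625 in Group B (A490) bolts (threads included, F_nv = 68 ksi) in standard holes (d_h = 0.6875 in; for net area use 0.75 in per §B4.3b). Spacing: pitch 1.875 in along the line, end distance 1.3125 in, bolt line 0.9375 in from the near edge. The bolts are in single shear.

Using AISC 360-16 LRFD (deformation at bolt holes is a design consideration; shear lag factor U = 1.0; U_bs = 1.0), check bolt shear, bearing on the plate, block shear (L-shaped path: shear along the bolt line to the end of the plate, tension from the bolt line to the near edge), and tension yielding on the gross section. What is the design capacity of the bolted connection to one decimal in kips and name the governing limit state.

51.7 kips (block shear governs)

Bolt shear: A_b = π(0.625)²/4 = 0.3068 in². φR_n = 0.75 × 68 × 0.3068 × 4 × 1 = 62.6 kips.
Bearing (0.3125 in plate, F_u = 70 ksi): end bolts L_c = 1.3125 − 0.6875/2 = 0.96875, R_n = min(1.2×0.96875×0.3125×70, 2.4×0.625×0.3125×70) = 25.43 kips/bolt; interior L_c = 1.875 − 0.6875 = 1.1875, R_n = 31.172 kips/bolt. φR_n = 0.75 × (1×25.43 + 3×31.172) = 89.2 kips.
Block shear: shear path 1×[1.3125+3×1.875] = 1×6.9375 in, A_gv = 2.168, A_nv = 1×(6.9375 − 3.5×0.75)×0.3125 = 1.3477 in²; tension to near edge: (0.9375 − 0.5×0.75)×0.3125 = 0.17578 in². R_n = min(0.6×70×1.3477, 0.6×50×2.168) + 1.0×70×0.17578 = min(56.603, 65.04) + 12.305 = 68.908 kips. φR_n = 0.75 × 68.908 = 51.7 kips.
Tension yield (gross): A_g = 4.4375×0.3125 = 1.3867 in². φR_n = 0.90 × 50 × 1.3867 = 62.4 kips.
Governing: min(62.6, 89.2, 51.7, 62.4) = 51.7 kips → block shear.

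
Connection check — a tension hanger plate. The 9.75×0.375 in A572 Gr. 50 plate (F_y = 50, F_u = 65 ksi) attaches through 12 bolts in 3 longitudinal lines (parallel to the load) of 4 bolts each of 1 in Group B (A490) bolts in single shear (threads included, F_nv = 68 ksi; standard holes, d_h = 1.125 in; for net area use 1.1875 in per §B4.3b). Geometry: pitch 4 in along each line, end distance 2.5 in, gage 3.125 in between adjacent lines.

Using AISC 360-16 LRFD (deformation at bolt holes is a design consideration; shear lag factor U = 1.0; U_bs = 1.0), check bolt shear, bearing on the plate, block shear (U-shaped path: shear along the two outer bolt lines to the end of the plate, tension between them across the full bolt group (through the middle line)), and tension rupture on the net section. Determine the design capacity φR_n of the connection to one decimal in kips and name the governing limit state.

113.1 kips (net-section rupture governs)

Bolt shear: A_b = π(1)²/4 = 0.7854 in². φR_n = 0.75 × 68 × 0.7854 × 12 × 1 = 480.7 kips.
Bearing (0.375 in plate, F_u = 65 ksi): end bolts L_c = 2.5 − 1.125/2 = 1.9375, R_n = min(1.2×1.9375×0.375×65, 2.4×1×0.375×65) = 56.672 kips/bolt; interior L_c = 4 − 1.125 = 2.875, R_n = 58.5 kips/bolt. φR_n = 0.75 × (3×56.672 + 9×58.5) = 522.4 kips.
Block shear: shear path 2×[2.5+3×4] = 2×14.5 in, A_gv = 10.875, A_nv = 2×(14.5 − 3.5×1.1875)×0.375 = 7.7578 in²; tension across gage: (6.25 − 2×1.1875)×0.375 = 1.4531 in². R_n = min(0.6×65×7.7578, 0.6×50×10.875) + 1.0×65×1.4531 = min(302.55, 326.25) + 94.452 = 397 kips. φR_n = 0.75 × 397 = 297.8 kips.
Tension rupture (net): A_n = (9.75 − 3×1.1875)×0.375 = 2.3203 in² (U = 1.0, A_e = A_n). φR_n = 0.75 × 65 × 2.3203 = 113.1 kips.
Governing: min(480.7, 522.4, 297.8, 113.1) = 113.1 kips → net-section rupture.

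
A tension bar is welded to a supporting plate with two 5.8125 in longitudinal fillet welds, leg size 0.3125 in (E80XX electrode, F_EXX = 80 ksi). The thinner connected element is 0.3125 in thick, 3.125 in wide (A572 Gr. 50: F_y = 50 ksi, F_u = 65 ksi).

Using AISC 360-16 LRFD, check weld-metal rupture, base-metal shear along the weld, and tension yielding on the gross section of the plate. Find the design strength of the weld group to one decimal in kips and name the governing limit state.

43.9 kips (gross-section yield governs)

Weld metal: throat = 0.707×0.3125 = 0.22094 in, L = 2×5.8125 = 11.625 in. φR_n = 0.75 × 0.6 × 80 × 0.22094 × 11.625 = 92.5 kips.
Base metal shear (0.3125 in plate): yield φR_n = 1.0×0.6×50×0.3125×11.625 = 109.0 kips; rupture φR_n = 0.75×0.6×65×0.3125×11.625 = 106.3 kips; take 106.3 kips (rupture).
Tension yield (gross): A_g = 3.125×0.3125 = 0.97656 in². φR_n = 0.90 × 50 × 0.97656 = 43.9 kips.
Governing: min(92.5, 106.3, 43.9) = 43.9 kips → gross-section yield.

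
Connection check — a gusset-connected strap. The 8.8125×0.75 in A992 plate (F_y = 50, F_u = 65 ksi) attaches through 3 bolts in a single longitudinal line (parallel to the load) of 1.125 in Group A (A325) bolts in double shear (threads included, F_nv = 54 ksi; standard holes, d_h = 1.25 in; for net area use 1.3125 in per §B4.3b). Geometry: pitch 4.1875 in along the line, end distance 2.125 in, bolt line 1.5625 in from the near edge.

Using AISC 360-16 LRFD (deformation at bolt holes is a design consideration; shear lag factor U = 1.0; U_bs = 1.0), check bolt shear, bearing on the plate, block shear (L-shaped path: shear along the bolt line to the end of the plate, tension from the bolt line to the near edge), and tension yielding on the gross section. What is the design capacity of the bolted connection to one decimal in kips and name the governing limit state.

Bolt shear: A_b = π(1.125)²/4 = 0.99402 in². φR_n = 0.75 × 54 × 0.99402 × 3 × 2 = 241.5 kips.
Bearing (0.75 in plate, F_u = 65 ksi): end bolts L_c = 2.125 − 1.25/2 = 1.5, R_n = min(1.2×1.5×0.75×65, 2.4×1.125×0.75×65) = 87.75 kips/bolt; interior L_c = 4.1875 − 1.25 = 2.9375, R_n = 131.63 kips/bolt. φR_n = 0.75 × (1×87.75 + 2×131.63) = 263.3 kips.
Block shear: shear path 1×[2.125+2×4.1875] = 1×10.5 in, A_gv = 7.875, A_nv = 1×(10.5 − 2.5×1.3125)×0.75 = 5.4141 in²; tension to near edge: (1.5625 − 0.5×1.3125)×0.75 = 0.67969 in². R_n = min(0.6×65×5.4141, 0.6×50×7.875) + 1.0×65×0.67969 = min(211.15, 236.25) + 44.18 = 255.33 kips. φR_n = 0.75 × 255.33 = 191.5 kips.
Tension yield (gross): A_g = 8.8125×0.75 = 6.6094 in². φR_n = 0.90 × 50 × 6.6094 = 297.4 kips.
Governing: min(241.5, 263.3, 191.5, 297.4) = 191.5 kips → block shear.

191.5 kips (block shear governs)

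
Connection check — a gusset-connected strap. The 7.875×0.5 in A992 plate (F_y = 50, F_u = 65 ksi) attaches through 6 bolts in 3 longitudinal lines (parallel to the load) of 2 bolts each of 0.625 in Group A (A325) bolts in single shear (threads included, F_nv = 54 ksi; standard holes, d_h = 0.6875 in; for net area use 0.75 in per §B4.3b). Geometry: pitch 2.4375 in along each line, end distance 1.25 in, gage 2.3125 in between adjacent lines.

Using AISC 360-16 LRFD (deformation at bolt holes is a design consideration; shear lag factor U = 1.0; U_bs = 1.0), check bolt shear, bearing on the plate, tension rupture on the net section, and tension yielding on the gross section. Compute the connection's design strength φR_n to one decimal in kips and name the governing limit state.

74.6 kips (bolt shear governs)

Bolt shear: A_b = π(0.625)²/4 = 0.3068 in². φR_n = 0.75 × 54 × 0.3068 × 6 × 1 = 74.6 kips.
Bearing (0.5 in plate, F_u = 65 ksi): end bolts L_c = 1.25 − 0.6875/2 = 0.90625, R_n = min(1.2×0.90625×0.5×65, 2.4×0.625×0.5×65) = 35.344 kips/bolt; interior L_c = 2.4375 − 0.6875 = 1.75, R_n = 48.75 kips/bolt. φR_n = 0.75 × (3×35.344 + 3×48.75) = 189.2 kips.
Tension rupture (net): A_n = (7.875 − 3×0.75)×0.5 = 2.8125 in² (U = 1.0, A_e = A_n). φR_n = 0.75 × 65 × 2.8125 = 137.1 kips.
Tension yield (gross): A_g = 7.875×0.5 = 3.9375 in². φR_n = 0.90 × 50 × 3.9375 = 177.2 kips.
Governing: min(74.6, 189.2, 137.1, 177.2) = 74.6 kips → bolt shear.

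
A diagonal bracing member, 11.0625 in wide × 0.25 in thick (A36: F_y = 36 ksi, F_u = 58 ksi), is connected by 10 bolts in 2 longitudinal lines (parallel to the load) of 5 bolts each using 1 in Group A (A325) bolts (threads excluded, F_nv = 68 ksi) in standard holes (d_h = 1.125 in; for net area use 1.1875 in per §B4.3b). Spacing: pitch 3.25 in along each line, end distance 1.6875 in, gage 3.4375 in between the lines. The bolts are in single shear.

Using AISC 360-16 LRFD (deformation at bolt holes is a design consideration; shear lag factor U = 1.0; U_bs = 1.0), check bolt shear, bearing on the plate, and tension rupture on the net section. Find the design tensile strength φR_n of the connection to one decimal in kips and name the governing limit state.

94.5 kips (net-section rupture governs)

Bolt shear: A_b = π(1)²/4 = 0.7854 in². φR_n = 0.75 × 68 × 0.7854 × 10 × 1 = 400.6 kips.
Bearing (0.25 in plate, F_u = 58 ksi): end bolts L_c = 1.6875 − 1.125/2 = 1.125, R_n = min(1.2×1.125×0.25×58, 2.4×1×0.25×58) = 19.575 kips/bolt; interior L_c = 3.25 − 1.125 = 2.125, R_n = 34.8 kips/bolt. φR_n = 0.75 × (2×19.575 + 8×34.8) = 238.2 kips.
Tension rupture (net): A_n = (11.0625 − 2×1.1875)×0.25 = 2.1719 in² (U = 1.0, A_e = A_n). φR_n = 0.75 × 58 × 2.1719 = 94.5 kips.
Governing: min(400.6, 238.2, 94.5) = 94.5 kips → net-section rupture.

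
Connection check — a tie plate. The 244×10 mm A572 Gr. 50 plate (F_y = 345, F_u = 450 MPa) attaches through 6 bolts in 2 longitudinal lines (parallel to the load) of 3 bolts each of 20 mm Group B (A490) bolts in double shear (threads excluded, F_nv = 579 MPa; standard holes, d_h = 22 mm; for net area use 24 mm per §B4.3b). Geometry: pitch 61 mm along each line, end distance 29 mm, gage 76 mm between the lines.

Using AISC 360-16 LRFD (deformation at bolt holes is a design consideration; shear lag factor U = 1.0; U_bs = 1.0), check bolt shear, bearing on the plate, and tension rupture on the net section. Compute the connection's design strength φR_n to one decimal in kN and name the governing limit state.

661.5 kN (net-section rupture governs)

Bolt shear: A_b = π(20)²/4 = 314.16 mm². φR_n = 0.75 × 579 × 314.16 × 6 × 2 = 1637.1 kN.
Bearing (10 mm plate, F_u = 450 MPa): end bolts L_c = 29 − 22/2 = 18, R_n = min(1.2×18×10×450, 2.4×20×10×450) = 97.2 kN/bolt; interior L_c = 61 − 22 = 39, R_n = 210.6 kN/bolt. φR_n = 0.75 × (2×97.2 + 4×210.6) = 777.6 kN.
Tension rupture (net): A_n = (244 − 2×24)×10 = 1960 mm² (U = 1.0, A_e = A_n). φR_n = 0.75 × 450 × 1960 = 661.5 kN.
Governing: min(1637.1, 777.6, 661.5) = 661.5 kN → net-section rupture.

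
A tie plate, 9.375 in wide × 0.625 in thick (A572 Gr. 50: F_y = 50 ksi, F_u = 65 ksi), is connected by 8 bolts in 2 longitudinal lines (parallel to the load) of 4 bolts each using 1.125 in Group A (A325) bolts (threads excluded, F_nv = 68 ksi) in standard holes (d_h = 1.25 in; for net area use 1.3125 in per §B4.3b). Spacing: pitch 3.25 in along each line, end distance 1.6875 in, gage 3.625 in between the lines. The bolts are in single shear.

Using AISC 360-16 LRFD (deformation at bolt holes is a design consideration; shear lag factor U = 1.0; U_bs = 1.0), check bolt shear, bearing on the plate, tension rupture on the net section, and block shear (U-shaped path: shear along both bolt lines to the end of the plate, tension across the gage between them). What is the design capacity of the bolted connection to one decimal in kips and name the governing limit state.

205.7 kips (net-section rupture governs)

Bolt shear: A_b = π(1.125)²/4 = 0.99402 in². φR_n = 0.75 × 68 × 0.99402 × 8 × 1 = 405.6 kips.
Bearing (0.625 in plate, F_u = 65 ksi): end bolts L_c = 1.6875 − 1.25/2 = 1.0625, R_n = min(1.2×1.0625×0.625×65, 2.4×1.125×0.625×65) = 51.797 kips/bolt; interior L_c = 3.25 − 1.25 = 2, R_n = 97.5 kips/bolt. φR_n = 0.75 × (2×51.797 + 6×97.5) = 516.4 kips.
Tension rupture (net): A_n = (9.375 − 2×1.3125)×0.625 = 4.2188 in² (U = 1.0, A_e = A_n). φR_n = 0.75 × 65 × 4.2188 = 205.7 kips.
Block shear: shear path 2×[1.6875+3×3.25] = 2×11.4375 in, A_gv = 14.297, A_nv = 2×(11.4375 − 3.5×1.3125)×0.625 = 8.5547 in²; tension across gage: (3.625 − 1×1.3125)×0.625 = 1.4453 in². R_n = min(0.6×65×8.5547, 0.6×50×14.297) + 1.0×65×1.4453 = min(333.63, 428.91) + 93.945 = 427.58 kips. φR_n = 0.75 × 427.58 = 320.7 kips.
Governing: min(405.6, 516.4, 205.7, 320.7) = 205.7 kips → net-section rupture.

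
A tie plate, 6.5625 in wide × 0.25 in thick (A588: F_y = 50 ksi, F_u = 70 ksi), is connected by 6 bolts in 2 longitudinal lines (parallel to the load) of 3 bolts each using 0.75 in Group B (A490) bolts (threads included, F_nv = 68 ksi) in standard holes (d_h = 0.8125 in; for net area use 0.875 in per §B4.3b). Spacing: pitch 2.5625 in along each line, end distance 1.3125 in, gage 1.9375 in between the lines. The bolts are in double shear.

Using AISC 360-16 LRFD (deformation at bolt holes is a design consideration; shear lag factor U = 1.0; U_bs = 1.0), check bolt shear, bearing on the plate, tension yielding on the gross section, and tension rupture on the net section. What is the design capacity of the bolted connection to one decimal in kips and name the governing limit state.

63.2 kips (net-section rupture governs)

Bolt shear: A_b = π(0.75)²/4 = 0.44179 in². φR_n = 0.75 × 68 × 0.44179 × 6 × 2 = 270.4 kips.
Bearing (0.25 in plate, F_u = 70 ksi): end bolts L_c = 1.3125 − 0.8125/2 = 0.90625, R_n = min(1.2×0.90625×0.25×70, 2.4×0.75×0.25×70) = 19.031 kips/bolt; interior L_c = 2.5625 − 0.8125 = 1.75, R_n = 31.5 kips/bolt. φR_n = 0.75 × (2×19.031 + 4×31.5) = 123.0 kips.
Tension yield (gross): A_g = 6.5625×0.25 = 1.6406 in². φR_n = 0.90 × 50 × 1.6406 = 73.8 kips.
Tension rupture (net): A_n = (6.5625 − 2×0.875)×0.25 = 1.2031 in² (U = 1.0, A_e = A_n). φR_n = 0.75 × 70 × 1.2031 = 63.2 kips.
Governing: min(270.4, 123.0, 73.8, 63.2) = 63.2 kips → net-section rupture.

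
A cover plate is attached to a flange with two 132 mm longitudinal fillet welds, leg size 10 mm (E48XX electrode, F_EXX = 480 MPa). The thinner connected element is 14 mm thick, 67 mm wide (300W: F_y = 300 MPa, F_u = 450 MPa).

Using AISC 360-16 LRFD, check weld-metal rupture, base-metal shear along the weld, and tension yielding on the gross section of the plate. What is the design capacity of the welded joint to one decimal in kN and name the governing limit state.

Weld metal: throat = 0.707×10 = 7.07 mm, L = 2×132 = 264 mm. φR_n = 0.75 × 0.6 × 480 × 7.07 × 264 = 403.2 kN.
Base metal shear (14 mm plate): yield φR_n = 1.0×0.6×300×14×264 = 665.3 kN; rupture φR_n = 0.75×0.6×450×14×264 = 748.4 kN; take 665.3 kN (yield).
Tension yield (gross): A_g = 67×14 = 938 mm². φR_n = 0.90 × 300 × 938 = 253.3 kN.
Governing: min(403.2, 665.3, 253.3) = 253.3 kN → gross-section yield.

253.3 kN (gross-section yield governs)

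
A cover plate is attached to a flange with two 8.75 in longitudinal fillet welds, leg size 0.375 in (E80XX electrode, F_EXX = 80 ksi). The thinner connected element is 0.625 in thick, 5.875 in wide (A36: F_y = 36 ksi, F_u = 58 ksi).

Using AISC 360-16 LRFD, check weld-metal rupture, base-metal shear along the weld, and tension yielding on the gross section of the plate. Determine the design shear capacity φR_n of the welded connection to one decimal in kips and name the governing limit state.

119.0 kips (gross-section yield governs)

Weld metal: throat = 0.707×0.375 = 0.26513 in, L = 2×8.75 = 17.5 in. φR_n = 0.75 × 0.6 × 80 × 0.26513 × 17.5 = 167.0 kips.
Base metal shear (0.625 in plate): yield φR_n = 1.0×0.6×36×0.625×17.5 = 236.3 kips; rupture φR_n = 0.75×0.6×58×0.625×17.5 = 285.5 kips; take 236.3 kips (yield).
Tension yield (gross): A_g = 5.875×0.625 = 3.6719 in². φR_n = 0.90 × 36 × 3.6719 = 119.0 kips.
Governing: min(167.0, 236.3, 119.0) = 119.0 kips → gross-section yield.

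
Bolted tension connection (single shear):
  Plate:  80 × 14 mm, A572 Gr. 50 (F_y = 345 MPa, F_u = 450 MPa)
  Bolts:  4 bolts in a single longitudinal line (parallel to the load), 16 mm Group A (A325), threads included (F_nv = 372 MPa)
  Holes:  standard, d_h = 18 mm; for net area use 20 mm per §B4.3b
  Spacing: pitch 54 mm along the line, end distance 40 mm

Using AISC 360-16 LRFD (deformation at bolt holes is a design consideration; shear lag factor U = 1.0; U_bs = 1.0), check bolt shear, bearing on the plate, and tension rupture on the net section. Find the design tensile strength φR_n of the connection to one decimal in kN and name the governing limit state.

Bolt shear: A_b = π(16)²/4 = 201.06 mm². φR_n = 0.75 × 372 × 201.06 × 4 × 1 = 224.4 kN.
Bearing (14 mm plate, F_u = 450 MPa): end bolts L_c = 40 − 18/2 = 31, R_n = min(1.2×31×14×450, 2.4×16×14×450) = 234.36 kN/bolt; interior L_c = 54 − 18 = 36, R_n = 241.92 kN/bolt. φR_n = 0.75 × (1×234.36 + 3×241.92) = 720.1 kN.
Tension rupture (net): A_n = (80 − 1×20)×14 = 840 mm² (U = 1.0, A_e = A_n). φR_n = 0.75 × 450 × 840 = 283.5 kN.
Governing: min(224.4, 720.1, 283.5) = 224.4 kN → bolt shear.

224.4 kN (bolt shear governs)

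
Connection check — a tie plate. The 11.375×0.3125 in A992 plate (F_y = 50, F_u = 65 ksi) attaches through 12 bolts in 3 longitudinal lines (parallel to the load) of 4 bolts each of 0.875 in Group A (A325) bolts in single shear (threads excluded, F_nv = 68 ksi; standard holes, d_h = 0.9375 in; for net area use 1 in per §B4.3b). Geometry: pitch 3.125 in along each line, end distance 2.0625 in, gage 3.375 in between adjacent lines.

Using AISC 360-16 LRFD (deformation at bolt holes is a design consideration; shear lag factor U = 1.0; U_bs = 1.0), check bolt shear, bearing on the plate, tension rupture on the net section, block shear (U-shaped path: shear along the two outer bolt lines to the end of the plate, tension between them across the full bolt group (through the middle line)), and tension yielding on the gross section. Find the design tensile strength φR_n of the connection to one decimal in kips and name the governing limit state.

127.6 kips (net-section rupture governs)

Bolt shear: A_b = π(0.875)²/4 = 0.60132 in². φR_n = 0.75 × 68 × 0.60132 × 12 × 1 = 368.0 kips.
Bearing (0.3125 in plate, F_u = 65 ksi): end bolts L_c = 2.0625 − 0.9375/2 = 1.59375, R_n = min(1.2×1.59375×0.3125×65, 2.4×0.875×0.3125×65) = 38.848 kips/bolt; interior L_c = 3.125 − 0.9375 = 2.1875, R_n = 42.656 kips/bolt. φR_n = 0.75 × (3×38.848 + 9×42.656) = 375.3 kips.
Tension rupture (net): A_n = (11.375 − 3×1)×0.3125 = 2.6172 in² (U = 1.0, A_e = A_n). φR_n = 0.75 × 65 × 2.6172 = 127.6 kips.
Block shear: shear path 2×[2.0625+3×3.125] = 2×11.4375 in, A_gv = 7.1484, A_nv = 2×(11.4375 − 3.5×1)×0.3125 = 4.9609 in²; tension across gage: (6.75 − 2×1)×0.3125 = 1.4844 in². R_n = min(0.6×65×4.9609, 0.6×50×7.1484) + 1.0×65×1.4844 = min(193.48, 214.45) + 96.486 = 289.97 kips. φR_n = 0.75 × 289.97 = 217.5 kips.
Tension yield (gross): A_g = 11.375×0.3125 = 3.5547 in². φR_n = 0.90 × 50 × 3.5547 = 160.0 kips.
Governing: min(368.0, 375.3, 127.6, 217.5, 160.0) = 127.6 kips → net-section rupture.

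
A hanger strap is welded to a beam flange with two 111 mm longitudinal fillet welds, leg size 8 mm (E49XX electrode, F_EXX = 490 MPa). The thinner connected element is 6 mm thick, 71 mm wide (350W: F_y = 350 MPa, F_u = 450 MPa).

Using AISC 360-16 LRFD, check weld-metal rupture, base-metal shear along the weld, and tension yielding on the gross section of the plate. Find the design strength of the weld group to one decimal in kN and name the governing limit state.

Weld metal: throat = 0.707×8 = 5.656 mm, L = 2×111 = 222 mm. φR_n = 0.75 × 0.6 × 490 × 5.656 × 222 = 276.9 kN.
Base metal shear (6 mm plate): yield φR_n = 1.0×0.6×350×6×222 = 279.7 kN; rupture φR_n = 0.75×0.6×450×6×222 = 269.7 kN; take 269.7 kN (rupture).
Tension yield (gross): A_g = 71×6 = 426 mm². φR_n = 0.90 × 350 × 426 = 134.2 kN.
Governing: min(276.9, 269.7, 134.2) = 134.2 kN → gross-section yield.

134.2 kN (gross-section yield governs)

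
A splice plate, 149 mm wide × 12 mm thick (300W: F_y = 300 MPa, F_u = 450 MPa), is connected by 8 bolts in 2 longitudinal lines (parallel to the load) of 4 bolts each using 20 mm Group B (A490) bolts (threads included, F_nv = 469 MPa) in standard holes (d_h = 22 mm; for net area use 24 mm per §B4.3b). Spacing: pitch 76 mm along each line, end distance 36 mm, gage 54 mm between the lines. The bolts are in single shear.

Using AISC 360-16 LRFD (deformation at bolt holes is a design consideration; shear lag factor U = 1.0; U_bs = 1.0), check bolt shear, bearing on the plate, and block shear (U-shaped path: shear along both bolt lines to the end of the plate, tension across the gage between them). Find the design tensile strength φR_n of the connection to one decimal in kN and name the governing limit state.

Bolt shear: A_b = π(20)²/4 = 314.16 mm². φR_n = 0.75 × 469 × 314.16 × 8 × 1 = 884.0 kN.
Bearing (12 mm plate, F_u = 450 MPa): end bolts L_c = 36 − 22/2 = 25, R_n = min(1.2×25×12×450, 2.4×20×12×450) = 162 kN/bolt; interior L_c = 76 − 22 = 54, R_n = 259.2 kN/bolt. φR_n = 0.75 × (2×162 + 6×259.2) = 1409.4 kN.
Block shear: shear path 2×[36+3×76] = 2×264 mm, A_gv = 6336, A_nv = 2×(264 − 3.5×24)×12 = 4320 mm²; tension across gage: (54 − 1×24)×12 = 360 mm². R_n = min(0.6×450×4320, 0.6×300×6336) + 1.0×450×360 = min(1166.4, 1140.5) + 162 = 1302.5 kN. φR_n = 0.75 × 1302.5 = 976.9 kN.
Governing: min(884.0, 1409.4, 976.9) = 884.0 kN → bolt shear.

884.0 kN (bolt shear governs)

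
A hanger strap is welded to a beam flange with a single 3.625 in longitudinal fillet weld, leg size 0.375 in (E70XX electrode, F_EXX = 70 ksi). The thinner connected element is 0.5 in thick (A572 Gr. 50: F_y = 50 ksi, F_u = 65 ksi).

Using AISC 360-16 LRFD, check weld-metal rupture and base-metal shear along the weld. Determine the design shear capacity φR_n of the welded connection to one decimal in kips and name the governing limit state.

Weld metal: throat = 0.707×0.375 = 0.26513 in, L = 3.625 in. φR_n = 0.75 × 0.6 × 70 × 0.26513 × 3.625 = 30.3 kips.
Base metal shear (0.5 in plate): yield φR_n = 1.0×0.6×50×0.5×3.625 = 54.4 kips; rupture φR_n = 0.75×0.6×65×0.5×3.625 = 53.0 kips; take 53.0 kips (rupture).
Governing: min(30.3, 53.0) = 30.3 kips → weld metal.

30.3 kips (weld metal governs)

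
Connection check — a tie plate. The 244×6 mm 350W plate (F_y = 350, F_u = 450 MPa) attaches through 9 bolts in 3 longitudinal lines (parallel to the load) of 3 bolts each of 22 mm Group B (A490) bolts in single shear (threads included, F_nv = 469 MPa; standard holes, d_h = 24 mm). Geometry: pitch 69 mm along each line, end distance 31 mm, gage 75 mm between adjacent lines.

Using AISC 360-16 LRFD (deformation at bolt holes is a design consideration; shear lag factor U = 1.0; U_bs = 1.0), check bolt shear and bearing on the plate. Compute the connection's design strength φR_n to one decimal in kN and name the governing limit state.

Bolt shear: A_b = π(22)²/4 = 380.13 mm². φR_n = 0.75 × 469 × 380.13 × 9 × 1 = 1203.4 kN.
Bearing (6 mm plate, F_u = 450 MPa): end bolts L_c = 31 − 24/2 = 19, R_n = min(1.2×19×6×450, 2.4×22×6×450) = 61.56 kN/bolt; interior L_c = 69 − 24 = 45, R_n = 142.56 kN/bolt. φR_n = 0.75 × (3×61.56 + 6×142.56) = 780.0 kN.
Governing: min(1203.4, 780.0) = 780.0 kN → bearing.

780.0 kN (bearing governs)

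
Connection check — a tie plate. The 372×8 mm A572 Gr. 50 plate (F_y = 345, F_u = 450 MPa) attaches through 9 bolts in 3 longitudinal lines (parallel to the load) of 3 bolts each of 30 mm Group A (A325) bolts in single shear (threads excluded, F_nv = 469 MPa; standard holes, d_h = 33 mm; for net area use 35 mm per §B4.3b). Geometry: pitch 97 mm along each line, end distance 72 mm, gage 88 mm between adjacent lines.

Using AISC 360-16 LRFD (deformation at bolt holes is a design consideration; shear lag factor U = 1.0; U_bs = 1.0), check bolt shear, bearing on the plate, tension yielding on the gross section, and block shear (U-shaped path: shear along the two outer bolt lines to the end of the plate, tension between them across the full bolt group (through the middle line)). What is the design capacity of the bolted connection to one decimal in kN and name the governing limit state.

864.5 kN (block shear governs)

Bolt shear: A_b = π(30)²/4 = 706.86 mm². φR_n = 0.75 × 469 × 706.86 × 9 × 1 = 2237.7 kN.
Bearing (8 mm plate, F_u = 450 MPa): end bolts L_c = 72 − 33/2 = 55.5, R_n = min(1.2×55.5×8×450, 2.4×30×8×450) = 239.76 kN/bolt; interior L_c = 97 − 33 = 64, R_n = 259.2 kN/bolt. φR_n = 0.75 × (3×239.76 + 6×259.2) = 1705.9 kN.
Tension yield (gross): A_g = 372×8 = 2976 mm². φR_n = 0.90 × 345 × 2976 = 924.0 kN.
Block shear: shear path 2×[72+2×97] = 2×266 mm, A_gv = 4256, A_nv = 2×(266 − 2.5×35)×8 = 2856 mm²; tension across gage: (176 − 2×35)×8 = 848 mm². R_n = min(0.6×450×2856, 0.6×345×4256) + 1.0×450×848 = min(771.12, 880.99) + 381.6 = 1152.7 kN. φR_n = 0.75 × 1152.7 = 864.5 kN.
Governing: min(2237.7, 1705.9, 924.0, 864.5) = 864.5 kN → block shear.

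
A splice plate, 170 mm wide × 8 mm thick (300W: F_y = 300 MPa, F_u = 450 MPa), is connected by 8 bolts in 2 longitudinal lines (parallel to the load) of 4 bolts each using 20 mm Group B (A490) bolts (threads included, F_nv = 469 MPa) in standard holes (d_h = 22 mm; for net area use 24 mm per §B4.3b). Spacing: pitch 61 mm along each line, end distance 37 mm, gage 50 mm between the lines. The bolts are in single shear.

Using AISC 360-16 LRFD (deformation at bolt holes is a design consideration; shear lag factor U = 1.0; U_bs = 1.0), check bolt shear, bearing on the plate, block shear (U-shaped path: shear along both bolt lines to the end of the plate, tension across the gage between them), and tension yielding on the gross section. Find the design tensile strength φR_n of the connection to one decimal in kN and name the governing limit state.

Bolt shear: A_b = π(20)²/4 = 314.16 mm². φR_n = 0.75 × 469 × 314.16 × 8 × 1 = 884.0 kN.
Bearing (8 mm plate, F_u = 450 MPa): end bolts L_c = 37 − 22/2 = 26, R_n = min(1.2×26×8×450, 2.4×20×8×450) = 112.32 kN/bolt; interior L_c = 61 − 22 = 39, R_n = 168.48 kN/bolt. φR_n = 0.75 × (2×112.32 + 6×168.48) = 926.6 kN.
Block shear: shear path 2×[37+3×61] = 2×220 mm, A_gv = 3520, A_nv = 2×(220 − 3.5×24)×8 = 2176 mm²; tension across gage: (50 − 1×24)×8 = 208 mm². R_n = min(0.6×450×2176, 0.6×300×3520) + 1.0×450×208 = min(587.52, 633.6) + 93.6 = 681.12 kN. φR_n = 0.75 × 681.12 = 510.8 kN.
Tension yield (gross): A_g = 170×8 = 1360 mm². φR_n = 0.90 × 300 × 1360 = 367.2 kN.
Governing: min(884.0, 926.6, 510.8, 367.2) = 367.2 kN → gross-section yield.

367.2 kN (gross-section yield governs)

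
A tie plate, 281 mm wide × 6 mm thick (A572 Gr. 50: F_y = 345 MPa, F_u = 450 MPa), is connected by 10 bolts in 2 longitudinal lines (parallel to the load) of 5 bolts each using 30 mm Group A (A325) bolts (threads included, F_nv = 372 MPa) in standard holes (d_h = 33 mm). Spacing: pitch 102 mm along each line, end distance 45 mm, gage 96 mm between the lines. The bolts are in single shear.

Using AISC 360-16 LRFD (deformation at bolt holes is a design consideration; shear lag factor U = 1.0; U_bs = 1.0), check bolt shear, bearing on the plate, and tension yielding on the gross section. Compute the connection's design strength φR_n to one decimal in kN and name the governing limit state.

Bolt shear: A_b = π(30)²/4 = 706.86 mm². φR_n = 0.75 × 372 × 706.86 × 10 × 1 = 1972.1 kN.
Bearing (6 mm plate, F_u = 450 MPa): end bolts L_c = 45 − 33/2 = 28.5, R_n = min(1.2×28.5×6×450, 2.4×30×6×450) = 92.34 kN/bolt; interior L_c = 102 − 33 = 69, R_n = 194.4 kN/bolt. φR_n = 0.75 × (2×92.34 + 8×194.4) = 1304.9 kN.
Tension yield (gross): A_g = 281×6 = 1686 mm². φR_n = 0.90 × 345 × 1686 = 523.5 kN.
Governing: min(1972.1, 1304.9, 523.5) = 523.5 kN → gross-section yield.

523.5 kN (gross-section yield governs)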